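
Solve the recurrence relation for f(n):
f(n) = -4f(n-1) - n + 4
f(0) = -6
First-order linear with linear forcing.
Homogeneous solution: f_h(n) = A·(-4)^n.
Try particular f_p(n) = pn + q. Substituting:
  pn + q = -4(p(n-1) + q) - n + 4.
Matching the n-coefficient: p = -4p - 1 ⇒ p = - \frac{1}{5}.
Matching constants: q = 4p - 4q + 4 ⇒ q = \frac{16}{25}.
General: f(n) = A·(-4)^n - \frac{n}{5} + \frac{16}{25}.
Apply f(0) = -6: A + \frac{16}{25} = -6 ⇒ A = - \frac{166}{25}.
So f(n) = - \frac{166 \left(-4\right)^{n}}{25} - \frac{n}{5} + \frac{16}{25}.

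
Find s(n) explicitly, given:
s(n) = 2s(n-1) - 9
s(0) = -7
First-order linear non-homogeneous.
Homogeneous solution: s_h(n) = A·(2)^n.
Try constant particular solution s_p = K: K = 2K - 9 ⇒ K = 9.
General: s(n) = A·(2)^n + 9.
Apply s(0) = -7: A + 9 = -7 ⇒ A = -16.
So s(n) = 9 - 16 \cdot 2^{n}.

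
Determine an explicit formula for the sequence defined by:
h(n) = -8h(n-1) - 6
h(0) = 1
First-order linear non-homogeneous.
Homogeneous solution: h_h(n) = A·(-8)^n.
Try constant particular solution h_p = K: K = -8K - 6 ⇒ K = - \frac{2}{3}.
General: h(n) = A·(-8)^n - \frac{2}{3}.
Apply h(0) = 1: A - \frac{2}{3} = 1 ⇒ A = \frac{5}{3}.
So h(n) = \frac{5 \left(-8\right)^{n}}{3} - \frac{2}{3}.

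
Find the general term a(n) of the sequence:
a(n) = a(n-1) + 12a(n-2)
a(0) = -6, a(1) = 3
Characteristic equation: x² - x - 12 = 0, which factors as (x - (-3))(x - (4)) = 0.
Roots r₁ = -3, r₂ = 4 (distinct).
General solution: a(n) = A·(-3)^n + B·(4)^n.
From a(0) = -6: A + B = -6.
From a(1) = 3: -3A + 4B = 3.
Solving: A = - \frac{27}{7}, B = - \frac{15}{7}.
So a(n) = - \frac{27 \left(-3\right)^{n}}{7} - \frac{15 \cdot 4^{n}}{7}.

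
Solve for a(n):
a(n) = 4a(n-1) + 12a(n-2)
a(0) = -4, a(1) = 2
Characteristic equation: x² - 4x - 12 = 0, which factors as (x - (-2))(x - (6)) = 0.
Roots r₁ = -2, r₂ = 6 (distinct).
General solution: a(n) = A·(-2)^n + B·(6)^n.
From a(0) = -4: A + B = -4.
From a(1) = 2: -2A + 6B = 2.
Solving: A = - \frac{13}{4}, B = - \frac{3}{4}.
So a(n) = - \frac{13 \left(-2\right)^{n}}{4} - \frac{3 \cdot 6^{n}}{4}.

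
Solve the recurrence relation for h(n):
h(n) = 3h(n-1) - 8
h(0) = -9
First-order linear non-homogeneous.
Homogeneous solution: h_h(n) = A·(3)^n.
Try constant particular solution h_p = K: K = 3K - 8 ⇒ K = 4.
General: h(n) = A·(3)^n + 4.
Apply h(0) = -9: A + 4 = -9 ⇒ A = -13.
So h(n) = 4 - 13 \cdot 3^{n}.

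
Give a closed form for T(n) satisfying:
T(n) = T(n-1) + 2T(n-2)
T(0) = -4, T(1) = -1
Characteristic equation: x² - x - 2 = 0, which factors as (x - (-1))(x - (2)) = 0.
Roots r₁ = -1, r₂ = 2 (distinct).
General solution: T(n) = A·(-1)^n + B·(2)^n.
From T(0) = -4: A + B = -4.
From T(1) = -1: -A + 2B = -1.
Solving: A = - \frac{7}{3}, B = - \frac{5}{3}.
So T(n) = - \frac{7 \left(-1\right)^{n}}{3} - \frac{5 \cdot 2^{n}}{3}.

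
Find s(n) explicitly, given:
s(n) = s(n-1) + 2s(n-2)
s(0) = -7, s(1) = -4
Characteristic equation: x² - x - 2 = 0, which factors as (x - (2))(x - (-1)) = 0.
Roots r₁ = 2, r₂ = -1 (distinct).
General solution: s(n) = A·(2)^n + B·(-1)^n.
From s(0) = -7: A + B = -7.
From s(1) = -4: 2A - B = -4.
Solving: A = - \frac{11}{3}, B = - \frac{10}{3}.
So s(n) = - \frac{10 \left(-1\right)^{n}}{3} - \frac{11 \cdot 2^{n}}{3}.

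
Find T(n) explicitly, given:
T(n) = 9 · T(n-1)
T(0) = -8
Pure geometric recurrence with ratio 9.
By induction T(n) = T(0) · (9)^n = - 8 \cdot 9^{n}.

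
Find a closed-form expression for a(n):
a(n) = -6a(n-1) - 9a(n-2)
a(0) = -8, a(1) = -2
Characteristic equation: x² + 6x + 9 = 0, which is (x - (-3))².
Repeated root r = -3.
General solution: a(n) = (A + Bn)·(-3)^n.
From a(0) = -8: A = -8.
From a(1) = -2: (A + B)·(-3) = -2 ⇒ B = \frac{26}{3}.
So a(n) = \left(\frac{26 n}{3} - 8\right) \cdot (-3)^n.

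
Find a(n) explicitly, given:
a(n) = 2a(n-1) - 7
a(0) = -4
First-order linear non-homogeneous.
Homogeneous solution: a_h(n) = A·(2)^n.
Try constant particular solution a_p = K: K = 2K - 7 ⇒ K = 7.
General: a(n) = A·(2)^n + 7.
Apply a(0) = -4: A + 7 = -4 ⇒ A = -11.
So a(n) = 7 - 11 \cdot 2^{n}.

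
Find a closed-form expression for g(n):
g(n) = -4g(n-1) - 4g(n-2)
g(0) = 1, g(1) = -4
Characteristic equation: x² + 4x + 4 = 0, which is (x - (-2))².
Repeated root r = -2.
General solution: g(n) = (A + Bn)·(-2)^n.
From g(0) = 1: A = 1.
From g(1) = -4: (A + B)·(-2) = -4 ⇒ B = 1.
So g(n) = \left(n + 1\right) \cdot (-2)^n.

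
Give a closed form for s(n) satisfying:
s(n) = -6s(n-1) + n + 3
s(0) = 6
First-order linear with linear forcing.
Homogeneous solution: s_h(n) = A·(-6)^n.
Try particular s_p(n) = pn + q. Substituting:
  pn + q = -6(p(n-1) + q) + n + 3.
Matching the n-coefficient: p = -6p + 1 ⇒ p = \frac{1}{7}.
Matching constants: q = 6p - 6q + 3 ⇒ q = \frac{27}{49}.
General: s(n) = A·(-6)^n + \frac{n}{7} + \frac{27}{49}.
Apply s(0) = 6: A + \frac{27}{49} = 6 ⇒ A = \frac{267}{49}.
So s(n) = \frac{267 \left(-6\right)^{n}}{49} + \frac{n}{7} + \frac{27}{49}.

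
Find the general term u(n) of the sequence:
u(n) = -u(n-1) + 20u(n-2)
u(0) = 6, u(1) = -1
Characteristic equation: x² + x - 20 = 0, which factors as (x - (-5))(x - (4)) = 0.
Roots r₁ = -5, r₂ = 4 (distinct).
General solution: u(n) = A·(-5)^n + B·(4)^n.
From u(0) = 6: A + B = 6.
From u(1) = -1: -5A + 4B = -1.
Solving: A = \frac{25}{9}, B = \frac{29}{9}.
So u(n) = \frac{25 \left(-5\right)^{n}}{9} + \frac{29 \cdot 4^{n}}{9}.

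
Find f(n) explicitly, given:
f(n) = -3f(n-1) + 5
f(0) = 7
First-order linear non-homogeneous.
Homogeneous solution: f_h(n) = A·(-3)^n.
Try constant particular solution f_p = K: K = -3K + 5 ⇒ K = \frac{5}{4}.
General: f(n) = A·(-3)^n + \frac{5}{4}.
Apply f(0) = 7: A + \frac{5}{4} = 7 ⇒ A = \frac{23}{4}.
So f(n) = \frac{23 \left(-3\right)^{n}}{4} + \frac{5}{4}.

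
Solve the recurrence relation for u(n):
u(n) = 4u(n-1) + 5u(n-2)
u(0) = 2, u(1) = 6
Characteristic equation: x² - 4x - 5 = 0, which factors as (x - (-1))(x - (5)) = 0.
Roots r₁ = -1, r₂ = 5 (distinct).
General solution: u(n) = A·(-1)^n + B·(5)^n.
From u(0) = 2: A + B = 2.
From u(1) = 6: -A + 5B = 6.
Solving: A = \frac{2}{3}, B = \frac{4}{3}.
So u(n) = \frac{2 \left(-1\right)^{n}}{3} + \frac{4 \cdot 5^{n}}{3}.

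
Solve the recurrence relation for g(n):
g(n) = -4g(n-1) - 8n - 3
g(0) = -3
First-order linear with linear forcing.
Homogeneous solution: g_h(n) = A·(-4)^n.
Try particular g_p(n) = pn + q. Substituting:
  pn + q = -4(p(n-1) + q) - 8n - 3.
Matching the n-coefficient: p = -4p - 8 ⇒ p = - \frac{8}{5}.
Matching constants: q = 4p - 4q - 3 ⇒ q = - \frac{47}{25}.
General: g(n) = A·(-4)^n - \frac{8 n}{5} - \frac{47}{25}.
Apply g(0) = -3: A - \frac{47}{25} = -3 ⇒ A = - \frac{28}{25}.
So g(n) = - \frac{28 \left(-4\right)^{n}}{25} - \frac{8 n}{5} - \frac{47}{25}.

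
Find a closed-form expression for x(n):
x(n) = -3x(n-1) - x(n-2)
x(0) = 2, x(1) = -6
Characteristic equation: x² + 3x + 1 = 0.
Discriminant Δ = (-3)² + 4·(-1) = 5.
Roots r₁,₂ = (-3 ± √5)/2, so r₁ = - \frac{3}{2} + \frac{\sqrt{5}}{2}, r₂ = - \frac{3}{2} - \frac{\sqrt{5}}{2}.
General solution: x(n) = A·r₁^n + B·r₂^n.
From the initial conditions, A + B = 2 and r₁A + r₂B = -6.
Since r₁ - r₂ = √5: A = (-6 - (2)r₂)/√5 = 1 - \frac{3 \sqrt{5}}{5}, and B = 2 - A = 1 + \frac{3 \sqrt{5}}{5}.
So x(n) = \left(1 - \frac{3 \sqrt{5}}{5}\right)\left(- \frac{3}{2} + \frac{\sqrt{5}}{2}\right)^n + \left(1 + \frac{3 \sqrt{5}}{5}\right)\left(- \frac{3}{2} - \frac{\sqrt{5}}{2}\right)^n.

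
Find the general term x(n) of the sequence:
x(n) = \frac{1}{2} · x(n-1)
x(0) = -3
Pure geometric recurrence with ratio \frac{1}{2}.
By induction x(n) = x(0) · (\frac{1}{2})^n = - 3 \cdot 2^{- n}.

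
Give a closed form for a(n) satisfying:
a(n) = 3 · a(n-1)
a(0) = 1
Pure geometric recurrence with ratio 3.
By induction a(n) = a(0) · (3)^n = 3^{n}.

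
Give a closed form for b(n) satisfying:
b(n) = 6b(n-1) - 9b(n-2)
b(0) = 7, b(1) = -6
Characteristic equation: x² - 6x + 9 = 0, which is (x - (3))².
Repeated root r = 3.
General solution: b(n) = (A + Bn)·(3)^n.
From b(0) = 7: A = 7.
From b(1) = -6: (A + B)·(3) = -6 ⇒ B = -9.
So b(n) = \left(7 - 9 n\right) \cdot (3)^n.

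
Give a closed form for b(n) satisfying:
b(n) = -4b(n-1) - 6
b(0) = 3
First-order linear non-homogeneous.
Homogeneous solution: b_h(n) = A·(-4)^n.
Try constant particular solution b_p = K: K = -4K - 6 ⇒ K = - \frac{6}{5}.
General: b(n) = A·(-4)^n - \frac{6}{5}.
Apply b(0) = 3: A - \frac{6}{5} = 3 ⇒ A = \frac{21}{5}.
So b(n) = \frac{21 \left(-4\right)^{n}}{5} - \frac{6}{5}.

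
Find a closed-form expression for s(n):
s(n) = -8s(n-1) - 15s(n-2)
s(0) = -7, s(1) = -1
Characteristic equation: x² + 8x + 15 = 0, which factors as (x - (-5))(x - (-3)) = 0.
Roots r₁ = -5, r₂ = -3 (distinct).
General solution: s(n) = A·(-5)^n + B·(-3)^n.
From s(0) = -7: A + B = -7.
From s(1) = -1: -5A - 3B = -1.
Solving: A = 11, B = -18.
So s(n) = - 18 \left(-3\right)^{n} + 11 \left(-5\right)^{n}.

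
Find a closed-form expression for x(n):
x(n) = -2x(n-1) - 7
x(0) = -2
First-order linear non-homogeneous.
Homogeneous solution: x_h(n) = A·(-2)^n.
Try constant particular solution x_p = K: K = -2K - 7 ⇒ K = - \frac{7}{3}.
General: x(n) = A·(-2)^n - \frac{7}{3}.
Apply x(0) = -2: A - \frac{7}{3} = -2 ⇒ A = \frac{1}{3}.
So x(n) = \frac{\left(-2\right)^{n}}{3} - \frac{7}{3}.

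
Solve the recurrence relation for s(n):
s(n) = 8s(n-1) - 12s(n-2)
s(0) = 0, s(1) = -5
Characteristic equation: x² - 8x + 12 = 0, which factors as (x - (2))(x - (6)) = 0.
Roots r₁ = 2, r₂ = 6 (distinct).
General solution: s(n) = A·(2)^n + B·(6)^n.
From s(0) = 0: A + B = 0.
From s(1) = -5: 2A + 6B = -5.
Solving: A = \frac{5}{4}, B = - \frac{5}{4}.
So s(n) = \frac{5 \cdot 2^{n}}{4} - \frac{5 \cdot 6^{n}}{4}.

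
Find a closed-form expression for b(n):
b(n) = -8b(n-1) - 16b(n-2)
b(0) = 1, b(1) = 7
Characteristic equation: x² + 8x + 16 = 0, which is (x - (-4))².
Repeated root r = -4.
General solution: b(n) = (A + Bn)·(-4)^n.
From b(0) = 1: A = 1.
From b(1) = 7: (A + B)·(-4) = 7 ⇒ B = - \frac{11}{4}.
So b(n) = \left(1 - \frac{11 n}{4}\right) \cdot (-4)^n.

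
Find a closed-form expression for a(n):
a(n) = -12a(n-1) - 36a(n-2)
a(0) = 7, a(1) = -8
Characteristic equation: x² + 12x + 36 = 0, which is (x - (-6))².
Repeated root r = -6.
General solution: a(n) = (A + Bn)·(-6)^n.
From a(0) = 7: A = 7.
From a(1) = -8: (A + B)·(-6) = -8 ⇒ B = - \frac{17}{3}.
So a(n) = \left(7 - \frac{17 n}{3}\right) \cdot (-6)^n.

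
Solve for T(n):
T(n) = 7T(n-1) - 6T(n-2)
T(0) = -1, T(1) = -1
Characteristic equation: x² - 7x + 6 = 0, which factors as (x - (1))(x - (6)) = 0.
Roots r₁ = 1, r₂ = 6 (distinct).
General solution: T(n) = A·(1)^n + B·(6)^n.
From T(0) = -1: A + B = -1.
From T(1) = -1: A + 6B = -1.
Solving: A = -1, B = 0.
So T(n) = -1.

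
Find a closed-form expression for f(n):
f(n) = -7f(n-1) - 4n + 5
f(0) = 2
First-order linear with linear forcing.
Homogeneous solution: f_h(n) = A·(-7)^n.
Try particular f_p(n) = pn + q. Substituting:
  pn + q = -7(p(n-1) + q) - 4n + 5.
Matching the n-coefficient: p = -7p - 4 ⇒ p = - \frac{1}{2}.
Matching constants: q = 7p - 7q + 5 ⇒ q = \frac{3}{16}.
General: f(n) = A·(-7)^n - \frac{n}{2} + \frac{3}{16}.
Apply f(0) = 2: A + \frac{3}{16} = 2 ⇒ A = \frac{29}{16}.
So f(n) = \frac{29 \left(-7\right)^{n}}{16} - \frac{n}{2} + \frac{3}{16}.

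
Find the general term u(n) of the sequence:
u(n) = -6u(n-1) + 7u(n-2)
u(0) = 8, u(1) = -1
Characteristic equation: x² + 6x - 7 = 0, which factors as (x - (-7))(x - (1)) = 0.
Roots r₁ = -7, r₂ = 1 (distinct).
General solution: u(n) = A·(-7)^n + B·(1)^n.
From u(0) = 8: A + B = 8.
From u(1) = -1: -7A + B = -1.
Solving: A = \frac{9}{8}, B = \frac{55}{8}.
So u(n) = \frac{9 \left(-7\right)^{n}}{8} + \frac{55}{8}.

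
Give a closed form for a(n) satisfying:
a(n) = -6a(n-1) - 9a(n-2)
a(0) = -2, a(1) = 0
Characteristic equation: x² + 6x + 9 = 0, which is (x - (-3))².
Repeated root r = -3.
General solution: a(n) = (A + Bn)·(-3)^n.
From a(0) = -2: A = -2.
From a(1) = 0: (A + B)·(-3) = 0 ⇒ B = 2.
So a(n) = \left(2 n - 2\right) \cdot (-3)^n.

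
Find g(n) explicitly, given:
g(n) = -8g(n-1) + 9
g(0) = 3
First-order linear non-homogeneous.
Homogeneous solution: g_h(n) = A·(-8)^n.
Try constant particular solution g_p = K: K = -8K + 9 ⇒ K = 1.
General: g(n) = A·(-8)^n + 1.
Apply g(0) = 3: A + 1 = 3 ⇒ A = 2.
So g(n) = 2 \left(-8\right)^{n} + 1.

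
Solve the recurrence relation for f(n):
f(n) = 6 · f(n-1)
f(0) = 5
Pure geometric recurrence with ratio 6.
By induction f(n) = f(0) · (6)^n = 5 \cdot 6^{n}.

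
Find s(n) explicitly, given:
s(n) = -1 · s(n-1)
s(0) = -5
Pure geometric recurrence with ratio -1.
By induction s(n) = s(0) · (-1)^n = - 5 \left(-1\right)^{n}.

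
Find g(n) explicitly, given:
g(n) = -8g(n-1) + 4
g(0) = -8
First-order linear non-homogeneous.
Homogeneous solution: g_h(n) = A·(-8)^n.
Try constant particular solution g_p = K: K = -8K + 4 ⇒ K = \frac{4}{9}.
General: g(n) = A·(-8)^n + \frac{4}{9}.
Apply g(0) = -8: A + \frac{4}{9} = -8 ⇒ A = - \frac{76}{9}.
So g(n) = \frac{4}{9} - \frac{76 \left(-8\right)^{n}}{9}.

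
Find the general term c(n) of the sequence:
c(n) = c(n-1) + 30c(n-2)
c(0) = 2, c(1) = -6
Characteristic equation: x² - x - 30 = 0, which factors as (x - (-5))(x - (6)) = 0.
Roots r₁ = -5, r₂ = 6 (distinct).
General solution: c(n) = A·(-5)^n + B·(6)^n.
From c(0) = 2: A + B = 2.
From c(1) = -6: -5A + 6B = -6.
Solving: A = \frac{18}{11}, B = \frac{4}{11}.
So c(n) = \frac{18 \left(-5\right)^{n}}{11} + \frac{4 \cdot 6^{n}}{11}.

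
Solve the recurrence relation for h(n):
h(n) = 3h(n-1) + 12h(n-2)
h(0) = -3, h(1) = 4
Characteristic equation: x² - 3x - 12 = 0.
Discriminant Δ = (3)² + 4·(12) = 57.
Roots r₁,₂ = (3 ± √57)/2, so r₁ = \frac{3}{2} + \frac{\sqrt{57}}{2}, r₂ = \frac{3}{2} - \frac{\sqrt{57}}{2}.
General solution: h(n) = A·r₁^n + B·r₂^n.
From the initial conditions, A + B = -3 and r₁A + r₂B = 4.
Since r₁ - r₂ = √57: A = (4 - (-3)r₂)/√57 = - \frac{3}{2} + \frac{17 \sqrt{57}}{114}, and B = -3 - A = - \frac{3}{2} - \frac{17 \sqrt{57}}{114}.
So h(n) = \left(- \frac{3}{2} + \frac{17 \sqrt{57}}{114}\right)\left(\frac{3}{2} + \frac{\sqrt{57}}{2}\right)^n + \left(- \frac{3}{2} - \frac{17 \sqrt{57}}{114}\right)\left(\frac{3}{2} - \frac{\sqrt{57}}{2}\right)^n.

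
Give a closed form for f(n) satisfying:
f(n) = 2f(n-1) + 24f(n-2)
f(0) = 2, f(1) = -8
Characteristic equation: x² - 2x - 24 = 0, which factors as (x - (6))(x - (-4)) = 0.
Roots r₁ = 6, r₂ = -4 (distinct).
General solution: f(n) = A·(6)^n + B·(-4)^n.
From f(0) = 2: A + B = 2.
From f(1) = -8: 6A - 4B = -8.
Solving: A = 0, B = 2.
So f(n) = 2 \left(-4\right)^{n}.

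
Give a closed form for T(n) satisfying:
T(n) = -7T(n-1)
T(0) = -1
This is a homogeneous first-order recurrence with ratio -7.
By induction T(n) = T(0) · (-7)^n = - \left(-7\right)^{n}.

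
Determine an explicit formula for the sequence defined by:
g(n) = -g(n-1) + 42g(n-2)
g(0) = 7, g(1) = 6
Characteristic equation: x² + x - 42 = 0, which factors as (x - (-7))(x - (6)) = 0.
Roots r₁ = -7, r₂ = 6 (distinct).
General solution: g(n) = A·(-7)^n + B·(6)^n.
From g(0) = 7: A + B = 7.
From g(1) = 6: -7A + 6B = 6.
Solving: A = \frac{36}{13}, B = \frac{55}{13}.
So g(n) = \frac{36 \left(-7\right)^{n}}{13} + \frac{55 \cdot 6^{n}}{13}.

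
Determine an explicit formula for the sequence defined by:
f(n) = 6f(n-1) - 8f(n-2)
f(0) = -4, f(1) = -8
Characteristic equation: x² - 6x + 8 = 0, which factors as (x - (2))(x - (4)) = 0.
Roots r₁ = 2, r₂ = 4 (distinct).
General solution: f(n) = A·(2)^n + B·(4)^n.
From f(0) = -4: A + B = -4.
From f(1) = -8: 2A + 4B = -8.
Solving: A = -4, B = 0.
So f(n) = - 4 \cdot 2^{n}.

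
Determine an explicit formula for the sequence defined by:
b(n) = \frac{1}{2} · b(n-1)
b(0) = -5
Pure geometric recurrence with ratio \frac{1}{2}.
By induction b(n) = b(0) · (\frac{1}{2})^n = - 5 \cdot 2^{- n}.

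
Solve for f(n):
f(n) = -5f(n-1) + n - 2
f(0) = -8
First-order linear with linear forcing.
Homogeneous solution: f_h(n) = A·(-5)^n.
Try particular f_p(n) = pn + q. Substituting:
  pn + q = -5(p(n-1) + q) + n - 2.
Matching the n-coefficient: p = -5p + 1 ⇒ p = \frac{1}{6}.
Matching constants: q = 5p - 5q - 2 ⇒ q = - \frac{7}{36}.
General: f(n) = A·(-5)^n + \frac{n}{6} - \frac{7}{36}.
Apply f(0) = -8: A - \frac{7}{36} = -8 ⇒ A = - \frac{281}{36}.
So f(n) = - \frac{281 \left(-5\right)^{n}}{36} + \frac{n}{6} - \frac{7}{36}.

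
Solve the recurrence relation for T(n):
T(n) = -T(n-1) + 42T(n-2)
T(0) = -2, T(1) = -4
Characteristic equation: x² + x - 42 = 0, which factors as (x - (6))(x - (-7)) = 0.
Roots r₁ = 6, r₂ = -7 (distinct).
General solution: T(n) = A·(6)^n + B·(-7)^n.
From T(0) = -2: A + B = -2.
From T(1) = -4: 6A - 7B = -4.
Solving: A = - \frac{18}{13}, B = - \frac{8}{13}.
So T(n) = - \frac{8 \left(-7\right)^{n}}{13} - \frac{18 \cdot 6^{n}}{13}.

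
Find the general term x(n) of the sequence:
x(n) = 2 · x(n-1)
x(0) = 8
Pure geometric recurrence with ratio 2.
By induction x(n) = x(0) · (2)^n = 8 \cdot 2^{n}.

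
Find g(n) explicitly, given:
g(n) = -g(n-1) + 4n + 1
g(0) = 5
First-order linear with linear forcing.
Homogeneous solution: g_h(n) = A·(-1)^n.
Try particular g_p(n) = pn + q. Substituting:
  pn + q = -(p(n-1) + q) + 4n + 1.
Matching the n-coefficient: p = -p + 4 ⇒ p = 2.
Matching constants: q = p - q + 1 ⇒ q = \frac{3}{2}.
General: g(n) = A·(-1)^n + 2 n + \frac{3}{2}.
Apply g(0) = 5: A + \frac{3}{2} = 5 ⇒ A = \frac{7}{2}.
So g(n) = \frac{7 \left(-1\right)^{n}}{2} + 2 n + \frac{3}{2}.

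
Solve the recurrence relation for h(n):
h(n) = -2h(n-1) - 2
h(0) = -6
First-order linear non-homogeneous.
Homogeneous solution: h_h(n) = A·(-2)^n.
Try constant particular solution h_p = K: K = -2K - 2 ⇒ K = - \frac{2}{3}.
General: h(n) = A·(-2)^n - \frac{2}{3}.
Apply h(0) = -6: A - \frac{2}{3} = -6 ⇒ A = - \frac{16}{3}.
So h(n) = - \frac{16 \left(-2\right)^{n}}{3} - \frac{2}{3}.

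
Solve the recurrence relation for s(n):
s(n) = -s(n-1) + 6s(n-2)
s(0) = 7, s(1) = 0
Characteristic equation: x² + x - 6 = 0, which factors as (x - (2))(x - (-3)) = 0.
Roots r₁ = 2, r₂ = -3 (distinct).
General solution: s(n) = A·(2)^n + B·(-3)^n.
From s(0) = 7: A + B = 7.
From s(1) = 0: 2A - 3B = 0.
Solving: A = \frac{21}{5}, B = \frac{14}{5}.
So s(n) = \frac{14 \left(-3\right)^{n}}{5} + \frac{21 \cdot 2^{n}}{5}.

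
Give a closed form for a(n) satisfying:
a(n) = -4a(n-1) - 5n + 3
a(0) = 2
First-order linear with linear forcing.
Homogeneous solution: a_h(n) = A·(-4)^n.
Try particular a_p(n) = pn + q. Substituting:
  pn + q = -4(p(n-1) + q) - 5n + 3.
Matching the n-coefficient: p = -4p - 5 ⇒ p = -1.
Matching constants: q = 4p - 4q + 3 ⇒ q = - \frac{1}{5}.
General: a(n) = A·(-4)^n - n - \frac{1}{5}.
Apply a(0) = 2: A - \frac{1}{5} = 2 ⇒ A = \frac{11}{5}.
So a(n) = \frac{11 \left(-4\right)^{n}}{5} - n - \frac{1}{5}.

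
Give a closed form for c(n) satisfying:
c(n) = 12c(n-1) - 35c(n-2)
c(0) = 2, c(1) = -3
Characteristic equation: x² - 12x + 35 = 0, which factors as (x - (5))(x - (7)) = 0.
Roots r₁ = 5, r₂ = 7 (distinct).
General solution: c(n) = A·(5)^n + B·(7)^n.
From c(0) = 2: A + B = 2.
From c(1) = -3: 5A + 7B = -3.
Solving: A = \frac{17}{2}, B = - \frac{13}{2}.
So c(n) = \frac{17 \cdot 5^{n}}{2} - \frac{13 \cdot 7^{n}}{2}.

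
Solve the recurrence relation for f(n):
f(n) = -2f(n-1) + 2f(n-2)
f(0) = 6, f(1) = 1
Characteristic equation: x² + 2x - 2 = 0.
Discriminant Δ = (-2)² + 4·(2) = 12.
Roots r₁,₂ = (-2 ± √12)/2, so r₁ = -1 + \sqrt{3}, r₂ = - \sqrt{3} - 1.
General solution: f(n) = A·r₁^n + B·r₂^n.
From the initial conditions, A + B = 6 and r₁A + r₂B = 1.
Since r₁ - r₂ = √12: A = (1 - (6)r₂)/√12 = \frac{7 \sqrt{3}}{6} + 3, and B = 6 - A = 3 - \frac{7 \sqrt{3}}{6}.
So f(n) = \left(\frac{7 \sqrt{3}}{6} + 3\right)\left(-1 + \sqrt{3}\right)^n + \left(3 - \frac{7 \sqrt{3}}{6}\right)\left(- \sqrt{3} - 1\right)^n.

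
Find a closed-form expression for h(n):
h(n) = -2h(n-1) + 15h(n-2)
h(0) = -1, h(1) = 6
Characteristic equation: x² + 2x - 15 = 0, which factors as (x - (-5))(x - (3)) = 0.
Roots r₁ = -5, r₂ = 3 (distinct).
General solution: h(n) = A·(-5)^n + B·(3)^n.
From h(0) = -1: A + B = -1.
From h(1) = 6: -5A + 3B = 6.
Solving: A = - \frac{9}{8}, B = \frac{1}{8}.
So h(n) = - \frac{9 \left(-5\right)^{n}}{8} + \frac{3^{n}}{8}.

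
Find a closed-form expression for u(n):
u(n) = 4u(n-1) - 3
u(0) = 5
First-order linear non-homogeneous.
Homogeneous solution: u_h(n) = A·(4)^n.
Try constant particular solution u_p = K: K = 4K - 3 ⇒ K = 1.
General: u(n) = A·(4)^n + 1.
Apply u(0) = 5: A + 1 = 5 ⇒ A = 4.
So u(n) = 4 \cdot 4^{n} + 1.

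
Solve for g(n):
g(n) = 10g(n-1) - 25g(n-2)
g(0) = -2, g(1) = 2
Characteristic equation: x² - 10x + 25 = 0, which is (x - (5))².
Repeated root r = 5.
General solution: g(n) = (A + Bn)·(5)^n.
From g(0) = -2: A = -2.
From g(1) = 2: (A + B)·(5) = 2 ⇒ B = \frac{12}{5}.
So g(n) = \left(\frac{12 n}{5} - 2\right) \cdot (5)^n.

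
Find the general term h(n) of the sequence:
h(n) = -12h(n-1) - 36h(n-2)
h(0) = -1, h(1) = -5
Characteristic equation: x² + 12x + 36 = 0, which is (x - (-6))².
Repeated root r = -6.
General solution: h(n) = (A + Bn)·(-6)^n.
From h(0) = -1: A = -1.
From h(1) = -5: (A + B)·(-6) = -5 ⇒ B = \frac{11}{6}.
So h(n) = \left(\frac{11 n}{6} - 1\right) \cdot (-6)^n.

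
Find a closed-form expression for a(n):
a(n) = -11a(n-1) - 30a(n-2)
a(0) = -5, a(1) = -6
Characteristic equation: x² + 11x + 30 = 0, which factors as (x - (-6))(x - (-5)) = 0.
Roots r₁ = -6, r₂ = -5 (distinct).
General solution: a(n) = A·(-6)^n + B·(-5)^n.
From a(0) = -5: A + B = -5.
From a(1) = -6: -6A - 5B = -6.
Solving: A = 31, B = -36.
So a(n) = - 36 \left(-5\right)^{n} + 31 \left(-6\right)^{n}.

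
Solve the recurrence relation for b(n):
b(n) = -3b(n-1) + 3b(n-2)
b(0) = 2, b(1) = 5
Characteristic equation: x² + 3x - 3 = 0.
Discriminant Δ = (-3)² + 4·(3) = 21.
Roots r₁,₂ = (-3 ± √21)/2, so r₁ = - \frac{3}{2} + \frac{\sqrt{21}}{2}, r₂ = - \frac{\sqrt{21}}{2} - \frac{3}{2}.
General solution: b(n) = A·r₁^n + B·r₂^n.
From the initial conditions, A + B = 2 and r₁A + r₂B = 5.
Since r₁ - r₂ = √21: A = (5 - (2)r₂)/√21 = 1 + \frac{8 \sqrt{21}}{21}, and B = 2 - A = 1 - \frac{8 \sqrt{21}}{21}.
So b(n) = \left(1 + \frac{8 \sqrt{21}}{21}\right)\left(- \frac{3}{2} + \frac{\sqrt{21}}{2}\right)^n + \left(1 - \frac{8 \sqrt{21}}{21}\right)\left(- \frac{\sqrt{21}}{2} - \frac{3}{2}\right)^n.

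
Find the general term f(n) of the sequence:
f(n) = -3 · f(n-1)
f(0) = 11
Pure geometric recurrence with ratio -3.
By induction f(n) = f(0) · (-3)^n = 11 \left(-3\right)^{n}.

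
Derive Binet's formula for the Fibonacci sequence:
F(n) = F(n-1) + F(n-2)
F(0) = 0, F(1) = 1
This is the Fibonacci sequence.
Characteristic equation: x² - x - 1 = 0; roots r₁ = \frac{1}{2} + \frac{\sqrt{5}}{2}, r₂ = \frac{1}{2} - \frac{\sqrt{5}}{2}.
General: F(n) = A·r₁^n + B·r₂^n. Solving with F(0)=0, F(1)=1 gives A = \frac{\sqrt{5}}{5}, B = - \frac{\sqrt{5}}{5}.
So F(n) = \frac{2^{- n} \sqrt{5} \left(- \left(1 - \sqrt{5}\right)^{n} + \left(1 + \sqrt{5}\right)^{n}\right)}{5}.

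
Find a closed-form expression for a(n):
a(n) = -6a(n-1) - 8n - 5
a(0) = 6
First-order linear with linear forcing.
Homogeneous solution: a_h(n) = A·(-6)^n.
Try particular a_p(n) = pn + q. Substituting:
  pn + q = -6(p(n-1) + q) - 8n - 5.
Matching the n-coefficient: p = -6p - 8 ⇒ p = - \frac{8}{7}.
Matching constants: q = 6p - 6q - 5 ⇒ q = - \frac{83}{49}.
General: a(n) = A·(-6)^n - \frac{8 n}{7} - \frac{83}{49}.
Apply a(0) = 6: A - \frac{83}{49} = 6 ⇒ A = \frac{377}{49}.
So a(n) = \frac{377 \left(-6\right)^{n}}{49} - \frac{8 n}{7} - \frac{83}{49}.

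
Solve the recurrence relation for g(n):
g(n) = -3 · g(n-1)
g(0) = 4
Pure geometric recurrence with ratio -3.
By induction g(n) = g(0) · (-3)^n = 4 \left(-3\right)^{n}.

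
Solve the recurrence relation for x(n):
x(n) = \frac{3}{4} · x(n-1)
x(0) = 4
Pure geometric recurrence with ratio \frac{3}{4}.
By induction x(n) = x(0) · (\frac{3}{4})^n = 4 \left(\frac{3}{4}\right)^{n}.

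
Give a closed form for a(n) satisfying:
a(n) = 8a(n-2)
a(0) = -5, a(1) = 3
Characteristic equation: x² - 8 = 0.
Discriminant Δ = (0)² + 4·(8) = 32.
Roots r₁,₂ = (0 ± √32)/2, so r₁ = 2 \sqrt{2}, r₂ = - 2 \sqrt{2}.
General solution: a(n) = A·r₁^n + B·r₂^n.
From the initial conditions, A + B = -5 and r₁A + r₂B = 3.
Since r₁ - r₂ = √32: A = (3 - (-5)r₂)/√32 = - \frac{5}{2} + \frac{3 \sqrt{2}}{8}, and B = -5 - A = - \frac{5}{2} - \frac{3 \sqrt{2}}{8}.
So a(n) = \left(- \frac{5}{2} + \frac{3 \sqrt{2}}{8}\right)\left(2 \sqrt{2}\right)^n + \left(- \frac{5}{2} - \frac{3 \sqrt{2}}{8}\right)\left(- 2 \sqrt{2}\right)^n.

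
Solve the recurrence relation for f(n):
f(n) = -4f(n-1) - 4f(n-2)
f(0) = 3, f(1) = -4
Characteristic equation: x² + 4x + 4 = 0, which is (x - (-2))².
Repeated root r = -2.
General solution: f(n) = (A + Bn)·(-2)^n.
From f(0) = 3: A = 3.
From f(1) = -4: (A + B)·(-2) = -4 ⇒ B = -1.
So f(n) = \left(3 - n\right) \cdot (-2)^n.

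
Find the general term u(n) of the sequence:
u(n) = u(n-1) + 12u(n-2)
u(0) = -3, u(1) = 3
Characteristic equation: x² - x - 12 = 0, which factors as (x - (4))(x - (-3)) = 0.
Roots r₁ = 4, r₂ = -3 (distinct).
General solution: u(n) = A·(4)^n + B·(-3)^n.
From u(0) = -3: A + B = -3.
From u(1) = 3: 4A - 3B = 3.
Solving: A = - \frac{6}{7}, B = - \frac{15}{7}.
So u(n) = - \frac{15 \left(-3\right)^{n}}{7} - \frac{6 \cdot 4^{n}}{7}.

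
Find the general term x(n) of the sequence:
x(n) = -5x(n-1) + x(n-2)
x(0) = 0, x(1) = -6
Characteristic equation: x² + 5x - 1 = 0.
Discriminant Δ = (-5)² + 4·(1) = 29.
Roots r₁,₂ = (-5 ± √29)/2, so r₁ = - \frac{5}{2} + \frac{\sqrt{29}}{2}, r₂ = - \frac{\sqrt{29}}{2} - \frac{5}{2}.
General solution: x(n) = A·r₁^n + B·r₂^n.
From the initial conditions, A + B = 0 and r₁A + r₂B = -6.
Since r₁ - r₂ = √29: A = (-6 - (0)r₂)/√29 = - \frac{6 \sqrt{29}}{29}, and B = 0 - A = \frac{6 \sqrt{29}}{29}.
So x(n) = \left(- \frac{6 \sqrt{29}}{29}\right)\left(- \frac{5}{2} + \frac{\sqrt{29}}{2}\right)^n + \left(\frac{6 \sqrt{29}}{29}\right)\left(- \frac{\sqrt{29}}{2} - \frac{5}{2}\right)^n.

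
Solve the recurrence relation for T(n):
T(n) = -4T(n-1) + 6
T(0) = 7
First-order linear non-homogeneous.
Homogeneous solution: T_h(n) = A·(-4)^n.
Try constant particular solution T_p = K: K = -4K + 6 ⇒ K = \frac{6}{5}.
General: T(n) = A·(-4)^n + \frac{6}{5}.
Apply T(0) = 7: A + \frac{6}{5} = 7 ⇒ A = \frac{29}{5}.
So T(n) = \frac{29 \left(-4\right)^{n}}{5} + \frac{6}{5}.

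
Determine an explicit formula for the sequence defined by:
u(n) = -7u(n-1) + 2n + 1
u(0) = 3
First-order linear with linear forcing.
Homogeneous solution: u_h(n) = A·(-7)^n.
Try particular u_p(n) = pn + q. Substituting:
  pn + q = -7(p(n-1) + q) + 2n + 1.
Matching the n-coefficient: p = -7p + 2 ⇒ p = \frac{1}{4}.
Matching constants: q = 7p - 7q + 1 ⇒ q = \frac{11}{32}.
General: u(n) = A·(-7)^n + \frac{n}{4} + \frac{11}{32}.
Apply u(0) = 3: A + \frac{11}{32} = 3 ⇒ A = \frac{85}{32}.
So u(n) = \frac{85 \left(-7\right)^{n}}{32} + \frac{n}{4} + \frac{11}{32}.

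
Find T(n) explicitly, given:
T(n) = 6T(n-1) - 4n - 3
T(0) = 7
First-order linear with linear forcing.
Homogeneous solution: T_h(n) = A·(6)^n.
Try particular T_p(n) = pn + q. Substituting:
  pn + q = 6(p(n-1) + q) - 4n - 3.
Matching the n-coefficient: p = 6p - 4 ⇒ p = \frac{4}{5}.
Matching constants: q = -6p + 6q - 3 ⇒ q = \frac{39}{25}.
General: T(n) = A·(6)^n + \frac{4 n}{5} + \frac{39}{25}.
Apply T(0) = 7: A + \frac{39}{25} = 7 ⇒ A = \frac{136}{25}.
So T(n) = \frac{136 \cdot 6^{n}}{25} + \frac{4 n}{5} + \frac{39}{25}.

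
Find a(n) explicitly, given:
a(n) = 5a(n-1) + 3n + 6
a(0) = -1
First-order linear with linear forcing.
Homogeneous solution: a_h(n) = A·(5)^n.
Try particular a_p(n) = pn + q. Substituting:
  pn + q = 5(p(n-1) + q) + 3n + 6.
Matching the n-coefficient: p = 5p + 3 ⇒ p = - \frac{3}{4}.
Matching constants: q = -5p + 5q + 6 ⇒ q = - \frac{39}{16}.
General: a(n) = A·(5)^n - \frac{3 n}{4} - \frac{39}{16}.
Apply a(0) = -1: A - \frac{39}{16} = -1 ⇒ A = \frac{23}{16}.
So a(n) = \frac{23 \cdot 5^{n}}{16} - \frac{3 n}{4} - \frac{39}{16}.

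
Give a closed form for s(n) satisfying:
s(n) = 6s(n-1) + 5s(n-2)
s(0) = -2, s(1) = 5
Characteristic equation: x² - 6x - 5 = 0.
Discriminant Δ = (6)² + 4·(5) = 56.
Roots r₁,₂ = (6 ± √56)/2, so r₁ = 3 + \sqrt{14}, r₂ = 3 - \sqrt{14}.
General solution: s(n) = A·r₁^n + B·r₂^n.
From the initial conditions, A + B = -2 and r₁A + r₂B = 5.
Since r₁ - r₂ = √56: A = (5 - (-2)r₂)/√56 = -1 + \frac{11 \sqrt{14}}{28}, and B = -2 - A = - \frac{11 \sqrt{14}}{28} - 1.
So s(n) = \left(-1 + \frac{11 \sqrt{14}}{28}\right)\left(3 + \sqrt{14}\right)^n + \left(- \frac{11 \sqrt{14}}{28} - 1\right)\left(3 - \sqrt{14}\right)^n.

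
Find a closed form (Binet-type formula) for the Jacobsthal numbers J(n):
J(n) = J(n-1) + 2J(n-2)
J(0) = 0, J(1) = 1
This is the Jacobsthal sequence.
Characteristic equation: x² - x - 2 = 0; roots r₁ = 2, r₂ = -1.
General: J(n) = A·r₁^n + B·r₂^n. Solving with J(0)=0, J(1)=1 gives A = \frac{1}{3}, B = - \frac{1}{3}.
So J(n) = - \frac{\left(-1\right)^{n}}{3} + \frac{2^{n}}{3}.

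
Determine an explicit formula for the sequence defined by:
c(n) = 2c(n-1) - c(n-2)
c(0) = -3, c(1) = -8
Characteristic equation: x² - 2x + 1 = 0, which is (x - (1))².
Repeated root r = 1.
General solution: c(n) = (A + Bn)·(1)^n.
From c(0) = -3: A = -3.
From c(1) = -8: (A + B)·(1) = -8 ⇒ B = -5.
So c(n) = \left(- 5 n - 3\right) \cdot (1)^n.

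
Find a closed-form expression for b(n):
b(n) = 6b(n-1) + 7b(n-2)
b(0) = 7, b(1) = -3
Characteristic equation: x² - 6x - 7 = 0, which factors as (x - (7))(x - (-1)) = 0.
Roots r₁ = 7, r₂ = -1 (distinct).
General solution: b(n) = A·(7)^n + B·(-1)^n.
From b(0) = 7: A + B = 7.
From b(1) = -3: 7A - B = -3.
Solving: A = \frac{1}{2}, B = \frac{13}{2}.
So b(n) = \frac{13 \left(-1\right)^{n}}{2} + \frac{7^{n}}{2}.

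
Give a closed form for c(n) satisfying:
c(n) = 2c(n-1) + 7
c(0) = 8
First-order linear non-homogeneous.
Homogeneous solution: c_h(n) = A·(2)^n.
Try constant particular solution c_p = K: K = 2K + 7 ⇒ K = -7.
General: c(n) = A·(2)^n - 7.
Apply c(0) = 8: A - 7 = 8 ⇒ A = 15.
So c(n) = 15 \cdot 2^{n} - 7.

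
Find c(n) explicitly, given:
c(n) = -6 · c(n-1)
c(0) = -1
Pure geometric recurrence with ratio -6.
By induction c(n) = c(0) · (-6)^n = - \left(-6\right)^{n}.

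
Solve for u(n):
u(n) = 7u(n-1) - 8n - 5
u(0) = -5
First-order linear with linear forcing.
Homogeneous solution: u_h(n) = A·(7)^n.
Try particular u_p(n) = pn + q. Substituting:
  pn + q = 7(p(n-1) + q) - 8n - 5.
Matching the n-coefficient: p = 7p - 8 ⇒ p = \frac{4}{3}.
Matching constants: q = -7p + 7q - 5 ⇒ q = \frac{43}{18}.
General: u(n) = A·(7)^n + \frac{4 n}{3} + \frac{43}{18}.
Apply u(0) = -5: A + \frac{43}{18} = -5 ⇒ A = - \frac{133}{18}.
So u(n) = - \frac{133 \cdot 7^{n}}{18} + \frac{4 n}{3} + \frac{43}{18}.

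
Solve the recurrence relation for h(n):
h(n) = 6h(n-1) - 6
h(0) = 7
First-order linear non-homogeneous.
Homogeneous solution: h_h(n) = A·(6)^n.
Try constant particular solution h_p = K: K = 6K - 6 ⇒ K = \frac{6}{5}.
General: h(n) = A·(6)^n + \frac{6}{5}.
Apply h(0) = 7: A + \frac{6}{5} = 7 ⇒ A = \frac{29}{5}.
So h(n) = \frac{29 \cdot 6^{n}}{5} + \frac{6}{5}.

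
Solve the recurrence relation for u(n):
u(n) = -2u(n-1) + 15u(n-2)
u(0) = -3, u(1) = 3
Characteristic equation: x² + 2x - 15 = 0, which factors as (x - (3))(x - (-5)) = 0.
Roots r₁ = 3, r₂ = -5 (distinct).
General solution: u(n) = A·(3)^n + B·(-5)^n.
From u(0) = -3: A + B = -3.
From u(1) = 3: 3A - 5B = 3.
Solving: A = - \frac{3}{2}, B = - \frac{3}{2}.
So u(n) = - \frac{3 \left(-5\right)^{n}}{2} - \frac{3 \cdot 3^{n}}{2}.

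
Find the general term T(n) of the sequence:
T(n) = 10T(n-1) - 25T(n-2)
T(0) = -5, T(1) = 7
Characteristic equation: x² - 10x + 25 = 0, which is (x - (5))².
Repeated root r = 5.
General solution: T(n) = (A + Bn)·(5)^n.
From T(0) = -5: A = -5.
From T(1) = 7: (A + B)·(5) = 7 ⇒ B = \frac{32}{5}.
So T(n) = \left(\frac{32 n}{5} - 5\right) \cdot (5)^n.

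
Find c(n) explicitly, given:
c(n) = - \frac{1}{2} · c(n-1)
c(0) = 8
Pure geometric recurrence with ratio - \frac{1}{2}.
By induction c(n) = c(0) · (- \frac{1}{2})^n = 8 \left(- \frac{1}{2}\right)^{n}.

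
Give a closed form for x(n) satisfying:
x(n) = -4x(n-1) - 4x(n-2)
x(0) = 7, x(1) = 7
Characteristic equation: x² + 4x + 4 = 0, which is (x - (-2))².
Repeated root r = -2.
General solution: x(n) = (A + Bn)·(-2)^n.
From x(0) = 7: A = 7.
From x(1) = 7: (A + B)·(-2) = 7 ⇒ B = - \frac{21}{2}.
So x(n) = \left(7 - \frac{21 n}{2}\right) \cdot (-2)^n.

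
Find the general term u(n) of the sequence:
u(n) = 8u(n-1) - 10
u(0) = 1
First-order linear non-homogeneous.
Homogeneous solution: u_h(n) = A·(8)^n.
Try constant particular solution u_p = K: K = 8K - 10 ⇒ K = \frac{10}{7}.
General: u(n) = A·(8)^n + \frac{10}{7}.
Apply u(0) = 1: A + \frac{10}{7} = 1 ⇒ A = - \frac{3}{7}.
So u(n) = \frac{10}{7} - \frac{3 \cdot 8^{n}}{7}.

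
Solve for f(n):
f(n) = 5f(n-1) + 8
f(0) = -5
First-order linear non-homogeneous.
Homogeneous solution: f_h(n) = A·(5)^n.
Try constant particular solution f_p = K: K = 5K + 8 ⇒ K = -2.
General: f(n) = A·(5)^n - 2.
Apply f(0) = -5: A - 2 = -5 ⇒ A = -3.
So f(n) = - 3 \cdot 5^{n} - 2.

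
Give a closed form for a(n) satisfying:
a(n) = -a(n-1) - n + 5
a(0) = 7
First-order linear with linear forcing.
Homogeneous solution: a_h(n) = A·(-1)^n.
Try particular a_p(n) = pn + q. Substituting:
  pn + q = -(p(n-1) + q) - n + 5.
Matching the n-coefficient: p = -p - 1 ⇒ p = - \frac{1}{2}.
Matching constants: q = p - q + 5 ⇒ q = \frac{9}{4}.
General: a(n) = A·(-1)^n - \frac{n}{2} + \frac{9}{4}.
Apply a(0) = 7: A + \frac{9}{4} = 7 ⇒ A = \frac{19}{4}.
So a(n) = \frac{19 \left(-1\right)^{n}}{4} - \frac{n}{2} + \frac{9}{4}.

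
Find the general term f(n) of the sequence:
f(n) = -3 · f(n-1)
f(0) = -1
Pure geometric recurrence with ratio -3.
By induction f(n) = f(0) · (-3)^n = - \left(-3\right)^{n}.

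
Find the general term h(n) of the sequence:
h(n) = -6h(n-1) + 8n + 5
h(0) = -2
First-order linear with linear forcing.
Homogeneous solution: h_h(n) = A·(-6)^n.
Try particular h_p(n) = pn + q. Substituting:
  pn + q = -6(p(n-1) + q) + 8n + 5.
Matching the n-coefficient: p = -6p + 8 ⇒ p = \frac{8}{7}.
Matching constants: q = 6p - 6q + 5 ⇒ q = \frac{83}{49}.
General: h(n) = A·(-6)^n + \frac{8 n}{7} + \frac{83}{49}.
Apply h(0) = -2: A + \frac{83}{49} = -2 ⇒ A = - \frac{181}{49}.
So h(n) = - \frac{181 \left(-6\right)^{n}}{49} + \frac{8 n}{7} + \frac{83}{49}.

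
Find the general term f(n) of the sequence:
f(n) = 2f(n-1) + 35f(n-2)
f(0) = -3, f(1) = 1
Characteristic equation: x² - 2x - 35 = 0, which factors as (x - (-5))(x - (7)) = 0.
Roots r₁ = -5, r₂ = 7 (distinct).
General solution: f(n) = A·(-5)^n + B·(7)^n.
From f(0) = -3: A + B = -3.
From f(1) = 1: -5A + 7B = 1.
Solving: A = - \frac{11}{6}, B = - \frac{7}{6}.
So f(n) = - \frac{11 \left(-5\right)^{n}}{6} - \frac{7 \cdot 7^{n}}{6}.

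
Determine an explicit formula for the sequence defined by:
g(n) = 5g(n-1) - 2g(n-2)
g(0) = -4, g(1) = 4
Characteristic equation: x² - 5x + 2 = 0.
Discriminant Δ = (5)² + 4·(-2) = 17.
Roots r₁,₂ = (5 ± √17)/2, so r₁ = \frac{\sqrt{17}}{2} + \frac{5}{2}, r₂ = \frac{5}{2} - \frac{\sqrt{17}}{2}.
General solution: g(n) = A·r₁^n + B·r₂^n.
From the initial conditions, A + B = -4 and r₁A + r₂B = 4.
Since r₁ - r₂ = √17: A = (4 - (-4)r₂)/√17 = -2 + \frac{14 \sqrt{17}}{17}, and B = -4 - A = - \frac{14 \sqrt{17}}{17} - 2.
So g(n) = \left(-2 + \frac{14 \sqrt{17}}{17}\right)\left(\frac{\sqrt{17}}{2} + \frac{5}{2}\right)^n + \left(- \frac{14 \sqrt{17}}{17} - 2\right)\left(\frac{5}{2} - \frac{\sqrt{17}}{2}\right)^n.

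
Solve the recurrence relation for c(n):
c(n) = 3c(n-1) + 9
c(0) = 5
First-order linear non-homogeneous.
Homogeneous solution: c_h(n) = A·(3)^n.
Try constant particular solution c_p = K: K = 3K + 9 ⇒ K = - \frac{9}{2}.
General: c(n) = A·(3)^n - \frac{9}{2}.
Apply c(0) = 5: A - \frac{9}{2} = 5 ⇒ A = \frac{19}{2}.
So c(n) = \frac{19 \cdot 3^{n}}{2} - \frac{9}{2}.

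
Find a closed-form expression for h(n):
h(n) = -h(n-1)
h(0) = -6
This is a homogeneous first-order recurrence with ratio -1.
By induction h(n) = h(0) · (-1)^n = - 6 \left(-1\right)^{n}.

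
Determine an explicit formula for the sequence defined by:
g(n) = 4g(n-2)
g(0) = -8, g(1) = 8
Characteristic equation: x² - 4 = 0, which factors as (x - (-2))(x - (2)) = 0.
Roots r₁ = -2, r₂ = 2 (distinct).
General solution: g(n) = A·(-2)^n + B·(2)^n.
From g(0) = -8: A + B = -8.
From g(1) = 8: -2A + 2B = 8.
Solving: A = -6, B = -2.
So g(n) = - 6 \left(-2\right)^{n} - 2 \cdot 2^{n}.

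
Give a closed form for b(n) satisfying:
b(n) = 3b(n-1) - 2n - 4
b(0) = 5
First-order linear with linear forcing.
Homogeneous solution: b_h(n) = A·(3)^n.
Try particular b_p(n) = pn + q. Substituting:
  pn + q = 3(p(n-1) + q) - 2n - 4.
Matching the n-coefficient: p = 3p - 2 ⇒ p = 1.
Matching constants: q = -3p + 3q - 4 ⇒ q = \frac{7}{2}.
General: b(n) = A·(3)^n + n + \frac{7}{2}.
Apply b(0) = 5: A + \frac{7}{2} = 5 ⇒ A = \frac{3}{2}.
So b(n) = \frac{3 \cdot 3^{n}}{2} + n + \frac{7}{2}.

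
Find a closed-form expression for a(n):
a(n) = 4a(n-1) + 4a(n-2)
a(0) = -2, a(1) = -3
Characteristic equation: x² - 4x - 4 = 0.
Discriminant Δ = (4)² + 4·(4) = 32.
Roots r₁,₂ = (4 ± √32)/2, so r₁ = 2 + 2 \sqrt{2}, r₂ = 2 - 2 \sqrt{2}.
General solution: a(n) = A·r₁^n + B·r₂^n.
From the initial conditions, A + B = -2 and r₁A + r₂B = -3.
Since r₁ - r₂ = √32: A = (-3 - (-2)r₂)/√32 = -1 + \frac{\sqrt{2}}{8}, and B = -2 - A = -1 - \frac{\sqrt{2}}{8}.
So a(n) = \left(-1 + \frac{\sqrt{2}}{8}\right)\left(2 + 2 \sqrt{2}\right)^n + \left(-1 - \frac{\sqrt{2}}{8}\right)\left(2 - 2 \sqrt{2}\right)^n.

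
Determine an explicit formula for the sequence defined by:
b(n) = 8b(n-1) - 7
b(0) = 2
First-order linear non-homogeneous.
Homogeneous solution: b_h(n) = A·(8)^n.
Try constant particular solution b_p = K: K = 8K - 7 ⇒ K = 1.
General: b(n) = A·(8)^n + 1.
Apply b(0) = 2: A + 1 = 2 ⇒ A = 1.
So b(n) = 8^{n} + 1.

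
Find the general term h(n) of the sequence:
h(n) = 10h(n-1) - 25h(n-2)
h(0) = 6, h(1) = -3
Characteristic equation: x² - 10x + 25 = 0, which is (x - (5))².
Repeated root r = 5.
General solution: h(n) = (A + Bn)·(5)^n.
From h(0) = 6: A = 6.
From h(1) = -3: (A + B)·(5) = -3 ⇒ B = - \frac{33}{5}.
So h(n) = \left(6 - \frac{33 n}{5}\right) \cdot (5)^n.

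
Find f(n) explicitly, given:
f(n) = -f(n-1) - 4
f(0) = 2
First-order linear non-homogeneous.
Homogeneous solution: f_h(n) = A·(-1)^n.
Try constant particular solution f_p = K: K = -K - 4 ⇒ K = -2.
General: f(n) = A·(-1)^n - 2.
Apply f(0) = 2: A - 2 = 2 ⇒ A = 4.
So f(n) = 4 \left(-1\right)^{n} - 2.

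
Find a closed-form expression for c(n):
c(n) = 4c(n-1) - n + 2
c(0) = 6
First-order linear with linear forcing.
Homogeneous solution: c_h(n) = A·(4)^n.
Try particular c_p(n) = pn + q. Substituting:
  pn + q = 4(p(n-1) + q) - n + 2.
Matching the n-coefficient: p = 4p - 1 ⇒ p = \frac{1}{3}.
Matching constants: q = -4p + 4q + 2 ⇒ q = - \frac{2}{9}.
General: c(n) = A·(4)^n + \frac{n}{3} - \frac{2}{9}.
Apply c(0) = 6: A - \frac{2}{9} = 6 ⇒ A = \frac{56}{9}.
So c(n) = \frac{56 \cdot 4^{n}}{9} + \frac{n}{3} - \frac{2}{9}.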